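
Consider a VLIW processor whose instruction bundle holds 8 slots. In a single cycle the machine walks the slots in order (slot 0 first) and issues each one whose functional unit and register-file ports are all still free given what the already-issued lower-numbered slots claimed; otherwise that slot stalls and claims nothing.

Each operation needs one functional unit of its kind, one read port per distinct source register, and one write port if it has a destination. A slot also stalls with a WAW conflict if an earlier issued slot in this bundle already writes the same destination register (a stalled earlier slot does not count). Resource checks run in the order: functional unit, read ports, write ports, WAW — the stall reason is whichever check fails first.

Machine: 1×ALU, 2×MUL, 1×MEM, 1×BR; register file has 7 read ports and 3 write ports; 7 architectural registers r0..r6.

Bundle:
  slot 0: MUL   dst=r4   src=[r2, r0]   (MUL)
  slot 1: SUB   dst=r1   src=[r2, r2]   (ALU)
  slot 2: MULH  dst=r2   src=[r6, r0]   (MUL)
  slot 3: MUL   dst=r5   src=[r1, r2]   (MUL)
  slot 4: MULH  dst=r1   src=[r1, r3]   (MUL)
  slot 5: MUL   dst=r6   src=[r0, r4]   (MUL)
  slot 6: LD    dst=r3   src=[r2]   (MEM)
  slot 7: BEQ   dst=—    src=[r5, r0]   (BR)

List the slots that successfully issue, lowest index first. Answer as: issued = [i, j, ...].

  0. MUL→r4 ⇒ go  {1A/1Mu/1Ld/1B | 5r 2w}
  1. ALU→r1 ⇒ go  {0A/1Mu/1Ld/1B | 4r 1w}
  2. MUL→r2 ⇒ go  {0A/0Mu/1Ld/1B | 2r 0w}
  3. MUL→r5 ⇒ no(FU)  {0A/0Mu/1Ld/1B | 2r 0w}
  4. MUL→r1 ⇒ no(FU)  {0A/0Mu/1Ld/1B | 2r 0w}
  5. MUL→r6 ⇒ no(FU)  {0A/0Mu/1Ld/1B | 2r 0w}
  6. MEM→r3 ⇒ no(WR_PORT)  {0A/0Mu/1Ld/1B | 2r 0w}
  7. BR ⇒ go  {0A/0Mu/1Ld/0B | 0r 0w}

issued = [0, 1, 2, 7]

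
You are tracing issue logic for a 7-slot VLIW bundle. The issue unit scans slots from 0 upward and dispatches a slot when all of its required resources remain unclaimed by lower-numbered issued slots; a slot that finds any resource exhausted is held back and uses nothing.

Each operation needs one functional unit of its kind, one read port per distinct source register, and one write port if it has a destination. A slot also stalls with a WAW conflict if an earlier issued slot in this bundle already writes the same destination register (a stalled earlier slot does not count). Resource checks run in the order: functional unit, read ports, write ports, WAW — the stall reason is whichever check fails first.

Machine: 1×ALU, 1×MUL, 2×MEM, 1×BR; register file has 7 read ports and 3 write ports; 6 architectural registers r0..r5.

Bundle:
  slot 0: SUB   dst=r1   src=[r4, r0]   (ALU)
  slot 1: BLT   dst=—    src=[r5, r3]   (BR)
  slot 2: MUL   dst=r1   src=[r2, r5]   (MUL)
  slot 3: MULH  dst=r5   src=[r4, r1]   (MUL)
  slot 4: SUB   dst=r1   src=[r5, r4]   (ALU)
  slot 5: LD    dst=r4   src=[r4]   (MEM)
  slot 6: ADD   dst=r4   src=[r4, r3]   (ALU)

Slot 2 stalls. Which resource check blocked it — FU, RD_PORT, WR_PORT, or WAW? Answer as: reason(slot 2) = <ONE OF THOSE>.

#0 ALU src=r4,r0 dispatched  <A:0 Mu:1 Ld:2 B:1 rd:5 wr:2>
#1 BR src=r5,r3 dispatched  <A:0 Mu:1 Ld:2 B:0 rd:3 wr:2>
#2 MUL src=r2,r5 held:WAW  <A:0 Mu:1 Ld:2 B:0 rd:3 wr:2>
#3 MUL src=r4,r1 dispatched  <A:0 Mu:0 Ld:2 B:0 rd:1 wr:1>
#4 ALU src=r5,r4 held:FU  <A:0 Mu:0 Ld:2 B:0 rd:1 wr:1>
#5 MEM src=r4 dispatched  <A:0 Mu:0 Ld:1 B:0 rd:0 wr:0>
#6 ALU src=r4,r3 held:FU  <A:0 Mu:0 Ld:1 B:0 rd:0 wr:0>

reason(slot 2) = WAW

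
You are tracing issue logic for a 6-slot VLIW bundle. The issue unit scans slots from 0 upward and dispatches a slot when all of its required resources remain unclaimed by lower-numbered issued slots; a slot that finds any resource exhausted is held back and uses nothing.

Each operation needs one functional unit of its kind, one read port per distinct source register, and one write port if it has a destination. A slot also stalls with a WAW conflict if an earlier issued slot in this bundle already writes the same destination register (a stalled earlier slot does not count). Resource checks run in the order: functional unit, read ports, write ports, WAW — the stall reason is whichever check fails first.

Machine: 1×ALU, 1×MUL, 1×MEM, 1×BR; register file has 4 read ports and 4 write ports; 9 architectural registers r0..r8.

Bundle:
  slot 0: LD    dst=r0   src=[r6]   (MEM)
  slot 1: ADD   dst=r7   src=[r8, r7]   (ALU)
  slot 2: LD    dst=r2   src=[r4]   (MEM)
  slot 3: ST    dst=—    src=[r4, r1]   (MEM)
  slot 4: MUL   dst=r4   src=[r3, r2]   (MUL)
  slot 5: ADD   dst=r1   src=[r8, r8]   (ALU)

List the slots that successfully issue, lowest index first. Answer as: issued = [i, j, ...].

issued = [0, 1]

slot 0 (MEM): ISSUE — free A1,Mu1,Ld0,B1 rp3 wp3
slot 1 (ALU): ISSUE — free A0,Mu1,Ld0,B1 rp1 wp2
slot 2 (MEM): stall FU — free A0,Mu1,Ld0,B1 rp1 wp2
slot 3 (MEM): stall FU — free A0,Mu1,Ld0,B1 rp1 wp2
slot 4 (MUL): stall RD_PORT — free A0,Mu1,Ld0,B1 rp1 wp2
slot 5 (ALU): stall FU — free A0,Mu1,Ld0,B1 rp1 wp2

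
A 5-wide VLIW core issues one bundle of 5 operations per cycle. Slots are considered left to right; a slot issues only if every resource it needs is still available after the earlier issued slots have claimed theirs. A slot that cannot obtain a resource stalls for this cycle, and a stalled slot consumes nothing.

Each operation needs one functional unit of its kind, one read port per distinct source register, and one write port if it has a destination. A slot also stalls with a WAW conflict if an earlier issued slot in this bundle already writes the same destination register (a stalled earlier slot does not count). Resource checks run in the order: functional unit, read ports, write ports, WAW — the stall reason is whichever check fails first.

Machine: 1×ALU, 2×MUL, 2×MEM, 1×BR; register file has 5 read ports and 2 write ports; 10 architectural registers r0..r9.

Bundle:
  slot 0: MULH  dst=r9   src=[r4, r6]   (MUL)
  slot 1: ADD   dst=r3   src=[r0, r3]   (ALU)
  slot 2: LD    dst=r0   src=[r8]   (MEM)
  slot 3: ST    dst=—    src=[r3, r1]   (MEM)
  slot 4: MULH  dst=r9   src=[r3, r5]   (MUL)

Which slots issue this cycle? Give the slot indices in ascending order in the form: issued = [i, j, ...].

#0 MUL src=r4,r6 dispatched  <A:1 Mu:1 Ld:2 B:1 rd:3 wr:1>
#1 ALU src=r0,r3 dispatched  <A:0 Mu:1 Ld:2 B:1 rd:1 wr:0>
#2 MEM src=r8 held:WR_PORT  <A:0 Mu:1 Ld:2 B:1 rd:1 wr:0>
#3 MEM src=r3,r1 held:RD_PORT  <A:0 Mu:1 Ld:2 B:1 rd:1 wr:0>
#4 MUL src=r3,r5 held:RD_PORT  <A:0 Mu:1 Ld:2 B:1 rd:1 wr:0>

issued = [0, 1]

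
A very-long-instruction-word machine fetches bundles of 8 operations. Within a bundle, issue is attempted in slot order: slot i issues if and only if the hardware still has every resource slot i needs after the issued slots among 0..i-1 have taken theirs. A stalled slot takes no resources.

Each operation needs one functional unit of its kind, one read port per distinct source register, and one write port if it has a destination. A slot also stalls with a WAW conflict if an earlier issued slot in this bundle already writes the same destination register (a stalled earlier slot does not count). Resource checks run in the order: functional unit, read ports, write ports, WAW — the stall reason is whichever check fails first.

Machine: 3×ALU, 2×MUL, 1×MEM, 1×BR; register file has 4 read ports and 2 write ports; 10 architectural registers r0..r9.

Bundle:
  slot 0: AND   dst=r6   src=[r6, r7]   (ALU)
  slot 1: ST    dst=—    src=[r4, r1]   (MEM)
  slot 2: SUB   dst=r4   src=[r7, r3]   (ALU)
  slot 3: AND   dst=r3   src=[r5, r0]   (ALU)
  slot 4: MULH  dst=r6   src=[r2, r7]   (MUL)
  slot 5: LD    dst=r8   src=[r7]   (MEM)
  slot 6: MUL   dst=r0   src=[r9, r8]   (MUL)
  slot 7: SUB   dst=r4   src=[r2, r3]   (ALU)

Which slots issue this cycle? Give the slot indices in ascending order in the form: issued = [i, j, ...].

issued = [0, 1]

  0. ALU→r6 ⇒ go  {2A/2Mu/1Ld/1B | 2r 1w}
  1. MEM ⇒ go  {2A/2Mu/0Ld/1B | 0r 1w}
  2. ALU→r4 ⇒ no(RD_PORT)  {2A/2Mu/0Ld/1B | 0r 1w}
  3. ALU→r3 ⇒ no(RD_PORT)  {2A/2Mu/0Ld/1B | 0r 1w}
  4. MUL→r6 ⇒ no(RD_PORT)  {2A/2Mu/0Ld/1B | 0r 1w}
  5. MEM→r8 ⇒ no(FU)  {2A/2Mu/0Ld/1B | 0r 1w}
  6. MUL→r0 ⇒ no(RD_PORT)  {2A/2Mu/0Ld/1B | 0r 1w}
  7. ALU→r4 ⇒ no(RD_PORT)  {2A/2Mu/0Ld/1B | 0r 1w}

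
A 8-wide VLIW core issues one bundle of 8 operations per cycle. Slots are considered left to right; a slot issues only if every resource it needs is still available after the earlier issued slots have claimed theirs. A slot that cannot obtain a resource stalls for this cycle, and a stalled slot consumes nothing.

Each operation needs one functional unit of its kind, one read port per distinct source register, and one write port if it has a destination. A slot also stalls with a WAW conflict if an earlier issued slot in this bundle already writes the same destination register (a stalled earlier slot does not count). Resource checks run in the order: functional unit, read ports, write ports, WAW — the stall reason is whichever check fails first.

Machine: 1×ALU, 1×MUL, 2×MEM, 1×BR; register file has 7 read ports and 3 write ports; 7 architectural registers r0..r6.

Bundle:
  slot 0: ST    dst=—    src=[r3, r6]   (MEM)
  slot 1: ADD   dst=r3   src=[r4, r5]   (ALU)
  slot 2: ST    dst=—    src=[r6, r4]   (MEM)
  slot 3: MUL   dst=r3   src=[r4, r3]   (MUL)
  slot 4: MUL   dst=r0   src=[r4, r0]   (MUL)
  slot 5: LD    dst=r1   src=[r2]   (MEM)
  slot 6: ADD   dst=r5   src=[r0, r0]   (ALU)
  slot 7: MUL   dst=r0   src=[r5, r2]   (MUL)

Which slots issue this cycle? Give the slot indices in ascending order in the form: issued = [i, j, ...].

issued = [0, 1, 2]

(0) want 1×MEM +2rd +0wr — yes → AL1|MU1|ME1|BR1|rd5|wr3
(1) want 1×ALU +2rd +1wr — yes → AL0|MU1|ME1|BR1|rd3|wr2
(2) want 1×MEM +2rd +0wr — yes → AL0|MU1|ME0|BR1|rd1|wr2
(3) want 1×MUL +2rd +1wr — RD_PORT → AL0|MU1|ME0|BR1|rd1|wr2
(4) want 1×MUL +2rd +1wr — RD_PORT → AL0|MU1|ME0|BR1|rd1|wr2
(5) want 1×MEM +1rd +1wr — FU → AL0|MU1|ME0|BR1|rd1|wr2
(6) want 1×ALU +1rd +1wr — FU → AL0|MU1|ME0|BR1|rd1|wr2
(7) want 1×MUL +2rd +1wr — RD_PORT → AL0|MU1|ME0|BR1|rd1|wr2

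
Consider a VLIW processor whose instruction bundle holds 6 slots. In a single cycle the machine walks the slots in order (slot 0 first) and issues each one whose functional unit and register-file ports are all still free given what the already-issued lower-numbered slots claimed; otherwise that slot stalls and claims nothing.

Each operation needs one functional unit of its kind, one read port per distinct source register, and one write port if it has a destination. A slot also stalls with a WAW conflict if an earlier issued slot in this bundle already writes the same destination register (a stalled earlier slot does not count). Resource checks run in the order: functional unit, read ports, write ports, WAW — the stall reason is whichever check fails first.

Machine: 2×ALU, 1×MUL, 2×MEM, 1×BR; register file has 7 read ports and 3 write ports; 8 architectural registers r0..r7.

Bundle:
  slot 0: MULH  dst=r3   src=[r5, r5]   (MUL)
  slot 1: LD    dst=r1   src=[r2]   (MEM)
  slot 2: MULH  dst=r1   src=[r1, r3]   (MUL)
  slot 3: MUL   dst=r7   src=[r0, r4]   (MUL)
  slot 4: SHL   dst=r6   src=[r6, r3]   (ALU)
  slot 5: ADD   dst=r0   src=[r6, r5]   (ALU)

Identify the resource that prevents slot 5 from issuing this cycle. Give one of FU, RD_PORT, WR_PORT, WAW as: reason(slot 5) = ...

reason(slot 5) = WR_PORT

(0) want 1×MUL +1rd +1wr — yes → AL2|MU0|ME2|BR1|rd6|wr2
(1) want 1×MEM +1rd +1wr — yes → AL2|MU0|ME1|BR1|rd5|wr1
(2) want 1×MUL +2rd +1wr — FU → AL2|MU0|ME1|BR1|rd5|wr1
(3) want 1×MUL +2rd +1wr — FU → AL2|MU0|ME1|BR1|rd5|wr1
(4) want 1×ALU +2rd +1wr — yes → AL1|MU0|ME1|BR1|rd3|wr0
(5) want 1×ALU +2rd +1wr — WR_PORT → AL1|MU0|ME1|BR1|rd3|wr0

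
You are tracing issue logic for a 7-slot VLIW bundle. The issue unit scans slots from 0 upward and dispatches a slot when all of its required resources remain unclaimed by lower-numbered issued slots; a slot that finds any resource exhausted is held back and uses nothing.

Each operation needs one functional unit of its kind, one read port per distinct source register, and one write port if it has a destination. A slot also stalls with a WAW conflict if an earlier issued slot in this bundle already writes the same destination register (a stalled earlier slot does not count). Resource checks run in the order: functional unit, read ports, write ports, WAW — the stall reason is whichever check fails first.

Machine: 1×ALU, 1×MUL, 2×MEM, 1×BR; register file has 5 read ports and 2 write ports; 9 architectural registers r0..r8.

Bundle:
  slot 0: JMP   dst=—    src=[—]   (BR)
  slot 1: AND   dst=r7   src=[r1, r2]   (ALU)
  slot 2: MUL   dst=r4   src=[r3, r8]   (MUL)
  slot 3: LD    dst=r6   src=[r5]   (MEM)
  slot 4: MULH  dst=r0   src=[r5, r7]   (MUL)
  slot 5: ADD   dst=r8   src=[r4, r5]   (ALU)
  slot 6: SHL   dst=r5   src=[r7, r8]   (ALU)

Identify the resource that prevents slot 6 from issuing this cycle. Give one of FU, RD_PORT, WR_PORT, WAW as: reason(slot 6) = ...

reason(slot 6) = FU

  0. BR ⇒ go  {1A/1Mu/2Ld/0B | 5r 2w}
  1. ALU→r7 ⇒ go  {0A/1Mu/2Ld/0B | 3r 1w}
  2. MUL→r4 ⇒ go  {0A/0Mu/2Ld/0B | 1r 0w}
  3. MEM→r6 ⇒ no(WR_PORT)  {0A/0Mu/2Ld/0B | 1r 0w}
  4. MUL→r0 ⇒ no(FU)  {0A/0Mu/2Ld/0B | 1r 0w}
  5. ALU→r8 ⇒ no(FU)  {0A/0Mu/2Ld/0B | 1r 0w}
  6. ALU→r5 ⇒ no(FU)  {0A/0Mu/2Ld/0B | 1r 0w}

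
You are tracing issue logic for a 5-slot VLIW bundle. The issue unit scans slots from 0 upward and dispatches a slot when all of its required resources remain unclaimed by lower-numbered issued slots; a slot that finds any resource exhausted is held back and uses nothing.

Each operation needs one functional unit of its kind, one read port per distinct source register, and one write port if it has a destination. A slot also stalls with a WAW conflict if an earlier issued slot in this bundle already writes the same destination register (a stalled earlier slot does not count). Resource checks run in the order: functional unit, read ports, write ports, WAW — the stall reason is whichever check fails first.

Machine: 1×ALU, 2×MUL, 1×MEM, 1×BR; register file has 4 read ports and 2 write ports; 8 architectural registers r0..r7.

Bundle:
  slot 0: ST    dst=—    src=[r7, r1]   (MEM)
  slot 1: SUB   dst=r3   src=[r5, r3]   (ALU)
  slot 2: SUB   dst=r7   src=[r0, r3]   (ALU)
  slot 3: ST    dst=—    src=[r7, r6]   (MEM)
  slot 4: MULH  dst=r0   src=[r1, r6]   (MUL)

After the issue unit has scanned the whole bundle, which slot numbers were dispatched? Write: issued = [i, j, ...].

(0) want 1×MEM +2rd +0wr — yes → AL1|MU2|ME0|BR1|rd2|wr2
(1) want 1×ALU +2rd +1wr — yes → AL0|MU2|ME0|BR1|rd0|wr1
(2) want 1×ALU +2rd +1wr — FU → AL0|MU2|ME0|BR1|rd0|wr1
(3) want 1×MEM +2rd +0wr — FU → AL0|MU2|ME0|BR1|rd0|wr1
(4) want 1×MUL +2rd +1wr — RD_PORT → AL0|MU2|ME0|BR1|rd0|wr1

issued = [0, 1]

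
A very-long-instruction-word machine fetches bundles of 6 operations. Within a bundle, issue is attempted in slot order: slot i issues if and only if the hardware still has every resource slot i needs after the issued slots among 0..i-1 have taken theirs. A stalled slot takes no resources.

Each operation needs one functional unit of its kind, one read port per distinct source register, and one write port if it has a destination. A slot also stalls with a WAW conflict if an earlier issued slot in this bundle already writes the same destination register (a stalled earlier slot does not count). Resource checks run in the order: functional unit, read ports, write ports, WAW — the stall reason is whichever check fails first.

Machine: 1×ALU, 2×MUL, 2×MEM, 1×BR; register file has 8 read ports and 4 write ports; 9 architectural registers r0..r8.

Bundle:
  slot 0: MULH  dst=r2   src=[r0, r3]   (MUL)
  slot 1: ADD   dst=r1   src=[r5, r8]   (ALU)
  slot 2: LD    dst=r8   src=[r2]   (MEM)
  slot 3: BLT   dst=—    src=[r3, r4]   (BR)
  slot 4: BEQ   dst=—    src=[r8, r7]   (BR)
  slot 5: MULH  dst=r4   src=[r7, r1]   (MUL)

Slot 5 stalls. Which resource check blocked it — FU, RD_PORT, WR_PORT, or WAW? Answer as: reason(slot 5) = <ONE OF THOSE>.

reason(slot 5) = RD_PORT

slot 0 (MUL): ISSUE — free A1,Mu1,Ld2,B1 rp6 wp3
slot 1 (ALU): ISSUE — free A0,Mu1,Ld2,B1 rp4 wp2
slot 2 (MEM): ISSUE — free A0,Mu1,Ld1,B1 rp3 wp1
slot 3 (BR): ISSUE — free A0,Mu1,Ld1,B0 rp1 wp1
slot 4 (BR): stall FU — free A0,Mu1,Ld1,B0 rp1 wp1
slot 5 (MUL): stall RD_PORT — free A0,Mu1,Ld1,B0 rp1 wp1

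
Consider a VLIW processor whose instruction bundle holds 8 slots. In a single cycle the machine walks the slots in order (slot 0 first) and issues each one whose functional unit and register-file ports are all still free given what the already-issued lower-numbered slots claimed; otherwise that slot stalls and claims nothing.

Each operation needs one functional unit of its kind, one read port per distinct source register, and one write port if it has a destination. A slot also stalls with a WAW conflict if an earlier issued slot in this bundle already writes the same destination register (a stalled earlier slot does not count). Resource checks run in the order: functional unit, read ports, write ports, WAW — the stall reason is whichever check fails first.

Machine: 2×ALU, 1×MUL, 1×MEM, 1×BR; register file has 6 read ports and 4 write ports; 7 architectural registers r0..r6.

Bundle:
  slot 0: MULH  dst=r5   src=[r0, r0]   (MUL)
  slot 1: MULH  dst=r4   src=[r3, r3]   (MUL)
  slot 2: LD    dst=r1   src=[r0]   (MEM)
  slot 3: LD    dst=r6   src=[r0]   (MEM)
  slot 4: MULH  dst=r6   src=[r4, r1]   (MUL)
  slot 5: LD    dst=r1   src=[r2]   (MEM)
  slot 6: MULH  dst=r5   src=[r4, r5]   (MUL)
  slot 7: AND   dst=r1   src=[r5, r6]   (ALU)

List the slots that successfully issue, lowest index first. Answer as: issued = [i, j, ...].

issued = [0, 2]

  0. MUL→r5 ⇒ go  {2A/0Mu/1Ld/1B | 5r 3w}
  1. MUL→r4 ⇒ no(FU)  {2A/0Mu/1Ld/1B | 5r 3w}
  2. MEM→r1 ⇒ go  {2A/0Mu/0Ld/1B | 4r 2w}
  3. MEM→r6 ⇒ no(FU)  {2A/0Mu/0Ld/1B | 4r 2w}
  4. MUL→r6 ⇒ no(FU)  {2A/0Mu/0Ld/1B | 4r 2w}
  5. MEM→r1 ⇒ no(FU)  {2A/0Mu/0Ld/1B | 4r 2w}
  6. MUL→r5 ⇒ no(FU)  {2A/0Mu/0Ld/1B | 4r 2w}
  7. ALU→r1 ⇒ no(WAW)  {2A/0Mu/0Ld/1B | 4r 2w}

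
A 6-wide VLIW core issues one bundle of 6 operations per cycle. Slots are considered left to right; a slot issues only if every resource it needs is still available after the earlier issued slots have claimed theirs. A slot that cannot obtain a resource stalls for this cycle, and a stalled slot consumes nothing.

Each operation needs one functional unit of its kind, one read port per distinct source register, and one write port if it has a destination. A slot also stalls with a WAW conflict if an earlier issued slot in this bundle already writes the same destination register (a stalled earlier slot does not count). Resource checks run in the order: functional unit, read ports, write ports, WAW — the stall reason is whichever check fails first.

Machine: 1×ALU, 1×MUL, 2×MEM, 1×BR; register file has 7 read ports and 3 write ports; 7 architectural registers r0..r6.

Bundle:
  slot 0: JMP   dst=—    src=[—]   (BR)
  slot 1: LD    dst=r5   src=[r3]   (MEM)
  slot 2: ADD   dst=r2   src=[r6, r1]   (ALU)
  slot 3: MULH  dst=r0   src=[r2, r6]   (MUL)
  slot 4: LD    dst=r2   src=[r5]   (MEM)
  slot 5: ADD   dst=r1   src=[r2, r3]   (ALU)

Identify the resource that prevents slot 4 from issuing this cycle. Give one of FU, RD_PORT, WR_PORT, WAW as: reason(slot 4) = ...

reason(slot 4) = WR_PORT

(0) want 1×BR +0rd +0wr — yes → AL1|MU1|ME2|BR0|rd7|wr3
(1) want 1×MEM +1rd +1wr — yes → AL1|MU1|ME1|BR0|rd6|wr2
(2) want 1×ALU +2rd +1wr — yes → AL0|MU1|ME1|BR0|rd4|wr1
(3) want 1×MUL +2rd +1wr — yes → AL0|MU0|ME1|BR0|rd2|wr0
(4) want 1×MEM +1rd +1wr — WR_PORT → AL0|MU0|ME1|BR0|rd2|wr0
(5) want 1×ALU +2rd +1wr — FU → AL0|MU0|ME1|BR0|rd2|wr0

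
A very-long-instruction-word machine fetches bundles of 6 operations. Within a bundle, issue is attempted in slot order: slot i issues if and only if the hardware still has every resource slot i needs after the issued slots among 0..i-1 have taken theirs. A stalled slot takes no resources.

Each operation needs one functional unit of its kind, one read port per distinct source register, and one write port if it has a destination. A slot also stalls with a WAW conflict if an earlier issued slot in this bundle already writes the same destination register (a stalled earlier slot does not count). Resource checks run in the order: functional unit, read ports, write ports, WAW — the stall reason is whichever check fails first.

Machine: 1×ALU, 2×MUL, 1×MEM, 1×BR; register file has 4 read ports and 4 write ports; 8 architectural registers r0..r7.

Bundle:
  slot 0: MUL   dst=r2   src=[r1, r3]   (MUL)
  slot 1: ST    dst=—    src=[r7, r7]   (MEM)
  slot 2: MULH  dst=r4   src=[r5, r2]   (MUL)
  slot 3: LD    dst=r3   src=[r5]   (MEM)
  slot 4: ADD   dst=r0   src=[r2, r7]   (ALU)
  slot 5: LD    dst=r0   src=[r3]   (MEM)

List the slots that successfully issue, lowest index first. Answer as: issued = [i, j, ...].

(0) want 1×MUL +2rd +1wr — yes → AL1|MU1|ME1|BR1|rd2|wr3
(1) want 1×MEM +1rd +0wr — yes → AL1|MU1|ME0|BR1|rd1|wr3
(2) want 1×MUL +2rd +1wr — RD_PORT → AL1|MU1|ME0|BR1|rd1|wr3
(3) want 1×MEM +1rd +1wr — FU → AL1|MU1|ME0|BR1|rd1|wr3
(4) want 1×ALU +2rd +1wr — RD_PORT → AL1|MU1|ME0|BR1|rd1|wr3
(5) want 1×MEM +1rd +1wr — FU → AL1|MU1|ME0|BR1|rd1|wr3

issued = [0, 1]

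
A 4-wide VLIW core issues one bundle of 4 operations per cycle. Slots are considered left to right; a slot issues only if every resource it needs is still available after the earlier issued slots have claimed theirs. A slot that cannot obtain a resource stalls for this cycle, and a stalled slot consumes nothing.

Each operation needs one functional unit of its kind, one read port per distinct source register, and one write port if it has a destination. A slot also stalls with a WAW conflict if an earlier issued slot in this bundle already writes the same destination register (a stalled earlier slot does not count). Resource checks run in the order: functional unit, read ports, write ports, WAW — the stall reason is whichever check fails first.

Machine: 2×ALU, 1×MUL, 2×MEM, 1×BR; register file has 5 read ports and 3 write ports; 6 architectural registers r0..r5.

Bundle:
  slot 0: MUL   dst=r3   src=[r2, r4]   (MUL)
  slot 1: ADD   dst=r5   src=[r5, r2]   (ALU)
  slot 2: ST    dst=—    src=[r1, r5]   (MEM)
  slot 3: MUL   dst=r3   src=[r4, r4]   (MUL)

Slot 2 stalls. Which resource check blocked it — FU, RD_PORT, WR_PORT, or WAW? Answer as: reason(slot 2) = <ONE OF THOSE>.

[0] MUL needs rd=2 wr=1: ok; after: ALU=2 MUL=0 MEM=2 BR=1, R=3, W=2
[1] ALU needs rd=2 wr=1: ok; after: ALU=1 MUL=0 MEM=2 BR=1, R=1, W=1
[2] MEM needs rd=2 wr=0: RD_PORT; after: ALU=1 MUL=0 MEM=2 BR=1, R=1, W=1
[3] MUL needs rd=1 wr=1: FU; after: ALU=1 MUL=0 MEM=2 BR=1, R=1, W=1

reason(slot 2) = RD_PORT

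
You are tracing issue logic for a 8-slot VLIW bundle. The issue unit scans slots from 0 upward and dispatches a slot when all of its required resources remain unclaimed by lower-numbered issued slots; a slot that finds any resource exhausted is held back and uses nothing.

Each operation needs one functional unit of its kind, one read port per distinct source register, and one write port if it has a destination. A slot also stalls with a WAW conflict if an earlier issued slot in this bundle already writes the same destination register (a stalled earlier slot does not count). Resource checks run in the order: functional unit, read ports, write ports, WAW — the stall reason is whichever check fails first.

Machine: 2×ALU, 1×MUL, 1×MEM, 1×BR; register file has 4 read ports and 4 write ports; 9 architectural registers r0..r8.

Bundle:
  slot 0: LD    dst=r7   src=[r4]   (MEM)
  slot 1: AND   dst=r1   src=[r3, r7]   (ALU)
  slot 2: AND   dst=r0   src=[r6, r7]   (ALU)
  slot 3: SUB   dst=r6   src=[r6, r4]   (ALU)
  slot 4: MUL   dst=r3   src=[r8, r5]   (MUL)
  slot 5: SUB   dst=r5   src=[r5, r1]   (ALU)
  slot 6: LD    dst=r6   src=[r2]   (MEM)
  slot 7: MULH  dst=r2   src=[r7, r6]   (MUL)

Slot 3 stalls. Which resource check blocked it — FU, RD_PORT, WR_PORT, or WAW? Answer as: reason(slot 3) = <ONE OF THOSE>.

reason(slot 3) = RD_PORT

(0) want 1×MEM +1rd +1wr — yes → AL2|MU1|ME0|BR1|rd3|wr3
(1) want 1×ALU +2rd +1wr — yes → AL1|MU1|ME0|BR1|rd1|wr2
(2) want 1×ALU +2rd +1wr — RD_PORT → AL1|MU1|ME0|BR1|rd1|wr2
(3) want 1×ALU +2rd +1wr — RD_PORT → AL1|MU1|ME0|BR1|rd1|wr2
(4) want 1×MUL +2rd +1wr — RD_PORT → AL1|MU1|ME0|BR1|rd1|wr2
(5) want 1×ALU +2rd +1wr — RD_PORT → AL1|MU1|ME0|BR1|rd1|wr2
(6) want 1×MEM +1rd +1wr — FU → AL1|MU1|ME0|BR1|rd1|wr2
(7) want 1×MUL +2rd +1wr — RD_PORT → AL1|MU1|ME0|BR1|rd1|wr2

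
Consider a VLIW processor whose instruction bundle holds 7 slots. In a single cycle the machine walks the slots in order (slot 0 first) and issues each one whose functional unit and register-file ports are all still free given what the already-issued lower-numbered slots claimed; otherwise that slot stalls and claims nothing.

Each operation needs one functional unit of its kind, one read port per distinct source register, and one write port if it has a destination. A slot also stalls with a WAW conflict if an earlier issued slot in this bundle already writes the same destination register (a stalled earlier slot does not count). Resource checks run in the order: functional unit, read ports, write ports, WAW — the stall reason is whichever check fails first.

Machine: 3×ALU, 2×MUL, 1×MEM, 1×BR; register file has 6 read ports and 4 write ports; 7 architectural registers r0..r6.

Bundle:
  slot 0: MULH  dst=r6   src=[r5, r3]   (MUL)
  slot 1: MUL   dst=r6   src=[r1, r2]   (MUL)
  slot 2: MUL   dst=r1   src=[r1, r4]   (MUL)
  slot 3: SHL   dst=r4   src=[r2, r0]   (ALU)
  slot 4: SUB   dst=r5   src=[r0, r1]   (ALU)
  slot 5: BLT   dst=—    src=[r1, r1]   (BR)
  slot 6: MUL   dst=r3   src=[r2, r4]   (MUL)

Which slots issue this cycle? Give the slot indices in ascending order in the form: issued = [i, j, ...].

issued = [0, 2, 3]

#0 MUL src=r5,r3 dispatched  <A:3 Mu:1 Ld:1 B:1 rd:4 wr:3>
#1 MUL src=r1,r2 held:WAW  <A:3 Mu:1 Ld:1 B:1 rd:4 wr:3>
#2 MUL src=r1,r4 dispatched  <A:3 Mu:0 Ld:1 B:1 rd:2 wr:2>
#3 ALU src=r2,r0 dispatched  <A:2 Mu:0 Ld:1 B:1 rd:0 wr:1>
#4 ALU src=r0,r1 held:RD_PORT  <A:2 Mu:0 Ld:1 B:1 rd:0 wr:1>
#5 BR src=r1,r1 held:RD_PORT  <A:2 Mu:0 Ld:1 B:1 rd:0 wr:1>
#6 MUL src=r2,r4 held:FU  <A:2 Mu:0 Ld:1 B:1 rd:0 wr:1>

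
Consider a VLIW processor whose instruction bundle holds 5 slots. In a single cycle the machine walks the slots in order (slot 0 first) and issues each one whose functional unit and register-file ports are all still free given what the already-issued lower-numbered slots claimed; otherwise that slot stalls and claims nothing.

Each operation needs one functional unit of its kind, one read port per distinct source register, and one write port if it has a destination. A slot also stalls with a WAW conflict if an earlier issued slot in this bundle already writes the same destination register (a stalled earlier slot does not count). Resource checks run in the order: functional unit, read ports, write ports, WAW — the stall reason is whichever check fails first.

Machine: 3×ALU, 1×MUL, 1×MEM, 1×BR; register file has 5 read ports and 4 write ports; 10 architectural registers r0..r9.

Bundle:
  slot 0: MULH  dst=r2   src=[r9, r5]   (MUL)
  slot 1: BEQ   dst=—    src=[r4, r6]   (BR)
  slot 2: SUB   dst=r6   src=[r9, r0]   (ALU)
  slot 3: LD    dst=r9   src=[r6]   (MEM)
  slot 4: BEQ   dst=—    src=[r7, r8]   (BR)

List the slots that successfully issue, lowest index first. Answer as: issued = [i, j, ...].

  0. MUL→r2 ⇒ go  {3A/0Mu/1Ld/1B | 3r 3w}
  1. BR ⇒ go  {3A/0Mu/1Ld/0B | 1r 3w}
  2. ALU→r6 ⇒ no(RD_PORT)  {3A/0Mu/1Ld/0B | 1r 3w}
  3. MEM→r9 ⇒ go  {3A/0Mu/0Ld/0B | 0r 2w}
  4. BR ⇒ no(FU)  {3A/0Mu/0Ld/0B | 0r 2w}

issued = [0, 1, 3]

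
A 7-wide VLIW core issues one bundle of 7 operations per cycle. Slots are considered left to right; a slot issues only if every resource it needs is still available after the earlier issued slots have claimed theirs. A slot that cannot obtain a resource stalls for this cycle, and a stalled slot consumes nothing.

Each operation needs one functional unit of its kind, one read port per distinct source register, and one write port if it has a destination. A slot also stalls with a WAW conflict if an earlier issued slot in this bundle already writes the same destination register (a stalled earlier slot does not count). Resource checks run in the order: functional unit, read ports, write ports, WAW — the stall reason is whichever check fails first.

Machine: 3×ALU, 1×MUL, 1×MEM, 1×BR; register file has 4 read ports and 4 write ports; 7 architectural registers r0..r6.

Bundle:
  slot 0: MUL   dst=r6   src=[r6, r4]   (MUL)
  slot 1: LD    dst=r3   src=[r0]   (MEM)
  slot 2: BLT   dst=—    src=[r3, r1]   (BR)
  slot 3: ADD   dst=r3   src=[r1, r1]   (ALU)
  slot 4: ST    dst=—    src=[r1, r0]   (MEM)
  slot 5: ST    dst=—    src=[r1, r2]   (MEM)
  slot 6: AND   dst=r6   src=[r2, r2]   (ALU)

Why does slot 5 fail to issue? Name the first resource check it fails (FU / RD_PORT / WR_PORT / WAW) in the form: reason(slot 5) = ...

  0. MUL→r6 ⇒ go  {3A/0Mu/1Ld/1B | 2r 3w}
  1. MEM→r3 ⇒ go  {3A/0Mu/0Ld/1B | 1r 2w}
  2. BR ⇒ no(RD_PORT)  {3A/0Mu/0Ld/1B | 1r 2w}
  3. ALU→r3 ⇒ no(WAW)  {3A/0Mu/0Ld/1B | 1r 2w}
  4. MEM ⇒ no(FU)  {3A/0Mu/0Ld/1B | 1r 2w}
  5. MEM ⇒ no(FU)  {3A/0Mu/0Ld/1B | 1r 2w}
  6. ALU→r6 ⇒ no(WAW)  {3A/0Mu/0Ld/1B | 1r 2w}

reason(slot 5) = FU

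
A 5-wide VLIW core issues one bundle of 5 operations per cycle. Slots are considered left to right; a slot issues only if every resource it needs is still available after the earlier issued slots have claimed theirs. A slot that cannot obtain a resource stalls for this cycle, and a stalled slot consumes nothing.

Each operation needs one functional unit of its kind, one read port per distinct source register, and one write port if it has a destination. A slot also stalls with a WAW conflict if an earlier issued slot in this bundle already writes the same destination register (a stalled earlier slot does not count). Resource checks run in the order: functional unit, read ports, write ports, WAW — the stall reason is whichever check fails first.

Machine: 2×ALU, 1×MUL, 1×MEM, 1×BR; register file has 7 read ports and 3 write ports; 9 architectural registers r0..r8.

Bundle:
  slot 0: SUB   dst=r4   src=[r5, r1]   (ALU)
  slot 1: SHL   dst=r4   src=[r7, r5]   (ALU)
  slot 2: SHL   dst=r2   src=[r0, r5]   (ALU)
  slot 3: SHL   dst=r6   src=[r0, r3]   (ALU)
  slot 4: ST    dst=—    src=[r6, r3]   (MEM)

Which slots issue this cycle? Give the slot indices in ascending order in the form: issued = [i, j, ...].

slot 0 (ALU): ISSUE — free A1,Mu1,Ld1,B1 rp5 wp2
slot 1 (ALU): stall WAW — free A1,Mu1,Ld1,B1 rp5 wp2
slot 2 (ALU): ISSUE — free A0,Mu1,Ld1,B1 rp3 wp1
slot 3 (ALU): stall FU — free A0,Mu1,Ld1,B1 rp3 wp1
slot 4 (MEM): ISSUE — free A0,Mu1,Ld0,B1 rp1 wp1

issued = [0, 2, 4]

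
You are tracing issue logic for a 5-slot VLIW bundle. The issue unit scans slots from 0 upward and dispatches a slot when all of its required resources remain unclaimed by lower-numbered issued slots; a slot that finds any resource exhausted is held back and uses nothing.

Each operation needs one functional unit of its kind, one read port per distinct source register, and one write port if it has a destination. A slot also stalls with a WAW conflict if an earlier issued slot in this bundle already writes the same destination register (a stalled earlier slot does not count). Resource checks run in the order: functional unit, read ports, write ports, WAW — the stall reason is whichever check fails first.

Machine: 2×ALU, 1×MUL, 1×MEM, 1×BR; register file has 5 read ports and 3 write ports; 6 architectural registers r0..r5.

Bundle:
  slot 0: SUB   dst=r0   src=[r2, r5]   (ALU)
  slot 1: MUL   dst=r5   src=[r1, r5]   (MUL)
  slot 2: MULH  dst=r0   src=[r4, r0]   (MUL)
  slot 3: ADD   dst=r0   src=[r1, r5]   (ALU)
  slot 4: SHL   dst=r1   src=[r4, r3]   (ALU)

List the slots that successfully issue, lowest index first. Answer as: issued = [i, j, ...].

issued = [0, 1]

(0) want 1×ALU +2rd +1wr — yes → AL1|MU1|ME1|BR1|rd3|wr2
(1) want 1×MUL +2rd +1wr — yes → AL1|MU0|ME1|BR1|rd1|wr1
(2) want 1×MUL +2rd +1wr — FU → AL1|MU0|ME1|BR1|rd1|wr1
(3) want 1×ALU +2rd +1wr — RD_PORT → AL1|MU0|ME1|BR1|rd1|wr1
(4) want 1×ALU +2rd +1wr — RD_PORT → AL1|MU0|ME1|BR1|rd1|wr1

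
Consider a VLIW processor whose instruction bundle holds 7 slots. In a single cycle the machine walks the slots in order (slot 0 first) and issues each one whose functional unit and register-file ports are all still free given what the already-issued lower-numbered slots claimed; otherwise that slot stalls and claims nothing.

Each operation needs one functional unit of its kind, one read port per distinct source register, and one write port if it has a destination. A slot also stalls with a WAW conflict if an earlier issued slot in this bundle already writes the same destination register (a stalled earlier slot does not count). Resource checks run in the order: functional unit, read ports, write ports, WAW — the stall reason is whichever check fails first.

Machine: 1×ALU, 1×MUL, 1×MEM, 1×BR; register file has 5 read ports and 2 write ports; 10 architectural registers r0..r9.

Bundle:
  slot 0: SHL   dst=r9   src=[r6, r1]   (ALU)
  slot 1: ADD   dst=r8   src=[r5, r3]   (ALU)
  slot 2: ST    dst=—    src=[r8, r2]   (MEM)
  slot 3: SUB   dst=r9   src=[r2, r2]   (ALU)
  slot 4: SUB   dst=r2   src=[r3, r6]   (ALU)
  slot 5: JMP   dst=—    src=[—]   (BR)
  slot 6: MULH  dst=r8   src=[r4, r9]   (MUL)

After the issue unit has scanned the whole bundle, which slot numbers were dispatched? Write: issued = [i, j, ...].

issued = [0, 2, 5]

  0. ALU→r9 ⇒ go  {0A/1Mu/1Ld/1B | 3r 1w}
  1. ALU→r8 ⇒ no(FU)  {0A/1Mu/1Ld/1B | 3r 1w}
  2. MEM ⇒ go  {0A/1Mu/0Ld/1B | 1r 1w}
  3. ALU→r9 ⇒ no(FU)  {0A/1Mu/0Ld/1B | 1r 1w}
  4. ALU→r2 ⇒ no(FU)  {0A/1Mu/0Ld/1B | 1r 1w}
  5. BR ⇒ go  {0A/1Mu/0Ld/0B | 1r 1w}
  6. MUL→r8 ⇒ no(RD_PORT)  {0A/1Mu/0Ld/0B | 1r 1w}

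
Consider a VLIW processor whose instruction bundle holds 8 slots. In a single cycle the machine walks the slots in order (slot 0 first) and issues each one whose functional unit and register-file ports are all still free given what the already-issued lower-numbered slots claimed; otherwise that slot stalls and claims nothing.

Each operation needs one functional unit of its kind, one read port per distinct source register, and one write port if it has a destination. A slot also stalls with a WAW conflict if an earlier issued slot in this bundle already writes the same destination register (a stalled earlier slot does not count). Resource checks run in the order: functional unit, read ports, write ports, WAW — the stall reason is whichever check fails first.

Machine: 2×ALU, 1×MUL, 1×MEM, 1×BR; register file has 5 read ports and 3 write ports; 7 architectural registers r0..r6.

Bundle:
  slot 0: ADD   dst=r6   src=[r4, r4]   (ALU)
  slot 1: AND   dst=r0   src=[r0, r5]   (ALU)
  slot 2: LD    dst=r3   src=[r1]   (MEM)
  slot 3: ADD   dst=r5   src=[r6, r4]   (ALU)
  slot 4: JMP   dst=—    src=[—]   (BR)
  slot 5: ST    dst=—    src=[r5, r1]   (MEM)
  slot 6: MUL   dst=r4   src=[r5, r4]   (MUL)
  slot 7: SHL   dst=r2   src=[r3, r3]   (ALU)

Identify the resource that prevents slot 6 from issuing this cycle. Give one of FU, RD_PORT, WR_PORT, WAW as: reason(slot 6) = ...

slot 0 (ALU): ISSUE — free A1,Mu1,Ld1,B1 rp4 wp2
slot 1 (ALU): ISSUE — free A0,Mu1,Ld1,B1 rp2 wp1
slot 2 (MEM): ISSUE — free A0,Mu1,Ld0,B1 rp1 wp0
slot 3 (ALU): stall FU — free A0,Mu1,Ld0,B1 rp1 wp0
slot 4 (BR): ISSUE — free A0,Mu1,Ld0,B0 rp1 wp0
slot 5 (MEM): stall FU — free A0,Mu1,Ld0,B0 rp1 wp0
slot 6 (MUL): stall RD_PORT — free A0,Mu1,Ld0,B0 rp1 wp0
slot 7 (ALU): stall FU — free A0,Mu1,Ld0,B0 rp1 wp0

reason(slot 6) = RD_PORT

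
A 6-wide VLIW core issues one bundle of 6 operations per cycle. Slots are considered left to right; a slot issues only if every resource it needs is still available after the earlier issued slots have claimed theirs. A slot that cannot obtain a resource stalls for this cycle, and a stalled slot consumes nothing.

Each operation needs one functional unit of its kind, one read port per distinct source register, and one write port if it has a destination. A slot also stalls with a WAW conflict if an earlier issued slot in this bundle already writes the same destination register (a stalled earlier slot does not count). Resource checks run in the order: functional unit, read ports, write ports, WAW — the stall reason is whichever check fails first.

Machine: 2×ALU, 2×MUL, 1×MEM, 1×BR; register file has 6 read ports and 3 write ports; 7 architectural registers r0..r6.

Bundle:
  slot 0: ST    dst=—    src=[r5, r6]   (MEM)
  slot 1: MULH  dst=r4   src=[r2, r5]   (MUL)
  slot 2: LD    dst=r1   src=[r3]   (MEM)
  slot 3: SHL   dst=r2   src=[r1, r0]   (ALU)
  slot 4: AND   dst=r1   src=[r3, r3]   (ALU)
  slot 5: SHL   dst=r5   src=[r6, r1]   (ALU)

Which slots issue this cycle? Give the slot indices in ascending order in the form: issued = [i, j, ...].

issued = [0, 1, 3]

  0. MEM ⇒ go  {2A/2Mu/0Ld/1B | 4r 3w}
  1. MUL→r4 ⇒ go  {2A/1Mu/0Ld/1B | 2r 2w}
  2. MEM→r1 ⇒ no(FU)  {2A/1Mu/0Ld/1B | 2r 2w}
  3. ALU→r2 ⇒ go  {1A/1Mu/0Ld/1B | 0r 1w}
  4. ALU→r1 ⇒ no(RD_PORT)  {1A/1Mu/0Ld/1B | 0r 1w}
  5. ALU→r5 ⇒ no(RD_PORT)  {1A/1Mu/0Ld/1B | 0r 1w}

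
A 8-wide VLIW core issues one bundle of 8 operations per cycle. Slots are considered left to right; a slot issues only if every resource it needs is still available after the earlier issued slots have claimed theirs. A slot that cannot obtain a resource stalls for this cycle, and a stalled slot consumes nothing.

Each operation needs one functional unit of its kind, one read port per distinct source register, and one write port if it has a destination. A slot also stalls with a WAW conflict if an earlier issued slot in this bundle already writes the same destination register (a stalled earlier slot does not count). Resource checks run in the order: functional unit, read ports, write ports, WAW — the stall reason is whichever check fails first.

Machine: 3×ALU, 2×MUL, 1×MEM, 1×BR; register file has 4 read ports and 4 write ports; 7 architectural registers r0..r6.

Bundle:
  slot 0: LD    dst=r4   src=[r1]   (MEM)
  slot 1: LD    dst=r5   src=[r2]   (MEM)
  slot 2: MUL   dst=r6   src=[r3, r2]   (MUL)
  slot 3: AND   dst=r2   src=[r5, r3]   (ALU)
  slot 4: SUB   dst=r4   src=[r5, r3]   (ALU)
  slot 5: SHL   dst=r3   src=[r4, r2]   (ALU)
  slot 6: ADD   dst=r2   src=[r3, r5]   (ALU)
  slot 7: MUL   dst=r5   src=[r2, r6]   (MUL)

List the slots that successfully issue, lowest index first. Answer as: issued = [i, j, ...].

issued = [0, 2]

(0) want 1×MEM +1rd +1wr — yes → AL3|MU2|ME0|BR1|rd3|wr3
(1) want 1×MEM +1rd +1wr — FU → AL3|MU2|ME0|BR1|rd3|wr3
(2) want 1×MUL +2rd +1wr — yes → AL3|MU1|ME0|BR1|rd1|wr2
(3) want 1×ALU +2rd +1wr — RD_PORT → AL3|MU1|ME0|BR1|rd1|wr2
(4) want 1×ALU +2rd +1wr — RD_PORT → AL3|MU1|ME0|BR1|rd1|wr2
(5) want 1×ALU +2rd +1wr — RD_PORT → AL3|MU1|ME0|BR1|rd1|wr2
(6) want 1×ALU +2rd +1wr — RD_PORT → AL3|MU1|ME0|BR1|rd1|wr2
(7) want 1×MUL +2rd +1wr — RD_PORT → AL3|MU1|ME0|BR1|rd1|wr2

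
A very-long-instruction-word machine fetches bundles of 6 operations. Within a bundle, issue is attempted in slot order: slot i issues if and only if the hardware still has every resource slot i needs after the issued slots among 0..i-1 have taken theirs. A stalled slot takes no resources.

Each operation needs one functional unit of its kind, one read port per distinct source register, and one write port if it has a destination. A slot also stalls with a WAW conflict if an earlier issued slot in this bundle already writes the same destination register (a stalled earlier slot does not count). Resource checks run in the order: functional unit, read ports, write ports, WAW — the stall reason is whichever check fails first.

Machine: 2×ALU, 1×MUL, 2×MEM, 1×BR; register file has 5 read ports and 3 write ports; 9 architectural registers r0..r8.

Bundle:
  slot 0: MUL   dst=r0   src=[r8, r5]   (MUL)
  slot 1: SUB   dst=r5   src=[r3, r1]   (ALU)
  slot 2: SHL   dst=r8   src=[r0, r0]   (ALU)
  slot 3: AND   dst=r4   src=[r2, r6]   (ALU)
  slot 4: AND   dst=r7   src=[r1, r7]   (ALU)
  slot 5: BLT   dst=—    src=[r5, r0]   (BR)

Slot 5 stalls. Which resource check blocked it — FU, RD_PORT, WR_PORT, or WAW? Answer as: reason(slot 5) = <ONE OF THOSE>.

reason(slot 5) = RD_PORT

#0 MUL src=r8,r5 dispatched  <A:2 Mu:0 Ld:2 B:1 rd:3 wr:2>
#1 ALU src=r3,r1 dispatched  <A:1 Mu:0 Ld:2 B:1 rd:1 wr:1>
#2 ALU src=r0,r0 dispatched  <A:0 Mu:0 Ld:2 B:1 rd:0 wr:0>
#3 ALU src=r2,r6 held:FU  <A:0 Mu:0 Ld:2 B:1 rd:0 wr:0>
#4 ALU src=r1,r7 held:FU  <A:0 Mu:0 Ld:2 B:1 rd:0 wr:0>
#5 BR src=r5,r0 held:RD_PORT  <A:0 Mu:0 Ld:2 B:1 rd:0 wr:0>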